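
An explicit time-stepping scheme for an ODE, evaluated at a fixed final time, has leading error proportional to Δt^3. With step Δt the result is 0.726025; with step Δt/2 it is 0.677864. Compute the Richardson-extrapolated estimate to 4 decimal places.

The leading error scales as Δt^3; refining by a factor of 2 reduces it by 2^3 = 8.
Extrapolated value = (8·A(Δt/2) − A(Δt)) / (8 − 1)
= (8·0.677864 − 0.726025) / 7
= 4.696887 / 7 = 0.670984

0.6710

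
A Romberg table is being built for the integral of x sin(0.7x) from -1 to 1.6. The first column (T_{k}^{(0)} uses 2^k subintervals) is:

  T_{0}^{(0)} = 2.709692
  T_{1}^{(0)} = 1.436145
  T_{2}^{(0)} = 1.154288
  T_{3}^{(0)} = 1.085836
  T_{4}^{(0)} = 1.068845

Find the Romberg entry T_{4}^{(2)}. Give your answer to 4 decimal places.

Richardson extrapolation on the trapezoidal column (denominator 4−1=3):
T_{3}^{(1)} = (4·1.085836 − 1.154288) / 3 = 1.063019
T_{4}^{(1)} = 1.068845 + (1.068845 − 1.085836)/3 = 1.063181
T_{4}^{(2)} = 1.063181 + (1.063181 − 1.063019)/15 = 1.063192

1.0632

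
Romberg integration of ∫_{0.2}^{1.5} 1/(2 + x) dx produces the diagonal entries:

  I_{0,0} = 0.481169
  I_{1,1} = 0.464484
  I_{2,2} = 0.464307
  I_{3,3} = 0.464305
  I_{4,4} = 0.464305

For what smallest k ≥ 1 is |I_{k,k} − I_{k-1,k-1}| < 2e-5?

|I_{1,1} − I_{0,0}| = 0.016685 ≥ 2e-5
|I_{2,2} − I_{1,1}| = 0.000177 ≥ 2e-5
|I_{3,3} − I_{2,2}| = 0.000002 < 2e-5

k = 3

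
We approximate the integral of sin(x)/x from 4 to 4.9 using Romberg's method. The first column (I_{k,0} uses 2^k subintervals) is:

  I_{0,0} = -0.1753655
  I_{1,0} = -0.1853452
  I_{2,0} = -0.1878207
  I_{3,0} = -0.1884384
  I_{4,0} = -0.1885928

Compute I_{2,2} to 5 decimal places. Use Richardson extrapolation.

I_{1,1} = (4·(-0.1853452) − (-0.1753655)) / 3 = -0.1886718
I_{2,1} = (4·(-0.1878207) − (-0.1853452)) / 3 = -0.1886459
I_{2,2} = -0.1886459 + (-0.1886459 − (-0.1886718))/15 = -0.1886442

-0.18864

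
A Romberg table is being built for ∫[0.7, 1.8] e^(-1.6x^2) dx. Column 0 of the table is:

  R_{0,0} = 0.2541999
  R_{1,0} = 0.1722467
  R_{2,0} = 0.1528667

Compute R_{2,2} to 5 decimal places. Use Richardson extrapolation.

Richardson extrapolation on the trapezoidal column (denominator 4−1=3):
R_{1,1} = 0.1722467 + (0.1722467 − 0.2541999)/3 = 0.1449290
R_{2,1} = (4·0.1528667 − 0.1722467) / 3 = 0.1464067
R_{2,2} = (16·0.1464067 − 0.1449290) / 15 = 0.1465052
(Column j=1 coincides with Simpson's rule on the same nodes.)

0.14651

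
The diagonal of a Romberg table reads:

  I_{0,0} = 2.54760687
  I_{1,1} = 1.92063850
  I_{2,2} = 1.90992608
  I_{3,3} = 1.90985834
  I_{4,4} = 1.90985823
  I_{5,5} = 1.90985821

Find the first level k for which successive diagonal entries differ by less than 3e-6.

k = 4

|I_{1,1} − I_{0,0}| = 0.62696837 ≥ 3e-6
|I_{2,2} − I_{1,1}| = 0.01071242 ≥ 3e-6
|I_{3,3} − I_{2,2}| = 0.00006774 ≥ 3e-6
|I_{4,4} − I_{3,3}| = 0.00000011 < 3e-6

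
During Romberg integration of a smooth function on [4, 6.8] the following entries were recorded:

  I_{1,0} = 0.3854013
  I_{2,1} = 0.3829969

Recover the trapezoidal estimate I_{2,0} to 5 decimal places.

From I_{2,1} = (4·I_{2,0} − I_{1,0})/3, solve for I_{2,0}:
4·I_{2,0} = 3·0.3829969 + 0.3854013 = 1.5343920
I_{2,0} = 0.3835980

0.38360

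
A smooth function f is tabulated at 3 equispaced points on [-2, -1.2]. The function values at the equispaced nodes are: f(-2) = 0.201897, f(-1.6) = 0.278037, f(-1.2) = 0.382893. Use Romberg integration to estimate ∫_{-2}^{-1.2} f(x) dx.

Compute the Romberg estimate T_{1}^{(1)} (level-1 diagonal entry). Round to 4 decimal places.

0.2263

T_{0}^{(0)} (trapezoid, 1 panel, h=0.8000): 0.233916
T_{1}^{(0)} (trapezoid, 2 panels, h=0.4000): 0.228173
T_{1}^{(1)} = 0.228173 + (0.228173 − 0.233916)/3 = 0.226259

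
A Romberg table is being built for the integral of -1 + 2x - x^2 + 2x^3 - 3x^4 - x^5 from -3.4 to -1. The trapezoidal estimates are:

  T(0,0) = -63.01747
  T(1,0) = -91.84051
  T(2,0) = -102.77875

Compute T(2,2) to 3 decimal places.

Richardson extrapolation on the trapezoidal column (denominator 4−1=3):
T(1,1) = (4·(-91.84051) − (-63.01747)) / 3 = -101.44819
T(2,1) = (4·(-102.77875) − (-91.84051)) / 3 = -106.42483
T(2,2) = (16·(-106.42483) − (-101.44819)) / 15 = -106.75661

-106.757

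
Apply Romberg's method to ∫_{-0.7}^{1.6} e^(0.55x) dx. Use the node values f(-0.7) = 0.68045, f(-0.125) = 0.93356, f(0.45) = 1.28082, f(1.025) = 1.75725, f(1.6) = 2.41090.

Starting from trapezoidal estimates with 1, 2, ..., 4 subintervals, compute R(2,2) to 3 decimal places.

3.146

R(0,0) (trapezoid, 1 panel, h=2.3000): 3.55505
R(1,0) (trapezoid, 2 panels, h=1.1500): 3.25047
R(2,0) (trapezoid, 4 panels, h=0.5750): 3.17245
R(1,1) = 3.25047 + (3.25047 − 3.55505)/3 = 3.14894
R(2,1) = 3.17245 + (3.17245 − 3.25047)/3 = 3.14644
R(2,2) = 3.14644 + (3.14644 − 3.14894)/15 = 3.14627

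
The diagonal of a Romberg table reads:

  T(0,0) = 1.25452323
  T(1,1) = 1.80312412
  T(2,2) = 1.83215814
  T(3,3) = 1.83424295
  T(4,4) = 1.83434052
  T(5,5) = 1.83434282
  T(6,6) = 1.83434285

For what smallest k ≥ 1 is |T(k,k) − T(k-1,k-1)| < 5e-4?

|T(1,1) − T(0,0)| = 0.54860089 ≥ 5e-4
|T(2,2) − T(1,1)| = 0.02903402 ≥ 5e-4
|T(3,3) − T(2,2)| = 0.00208481 ≥ 5e-4
|T(4,4) − T(3,3)| = 0.00009757 < 5e-4

k = 4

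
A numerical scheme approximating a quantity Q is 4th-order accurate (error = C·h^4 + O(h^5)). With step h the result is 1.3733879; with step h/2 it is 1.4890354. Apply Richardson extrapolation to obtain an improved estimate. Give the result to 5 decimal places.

The leading error scales as h^4; refining by a factor of 2 reduces it by 2^4 = 16.
Extrapolated value = (16·A(h/2) − A(h)) / (16 − 1)
= (16·1.4890354 − 1.3733879) / 15
= 22.4511785 / 15 = 1.4967452

1.49675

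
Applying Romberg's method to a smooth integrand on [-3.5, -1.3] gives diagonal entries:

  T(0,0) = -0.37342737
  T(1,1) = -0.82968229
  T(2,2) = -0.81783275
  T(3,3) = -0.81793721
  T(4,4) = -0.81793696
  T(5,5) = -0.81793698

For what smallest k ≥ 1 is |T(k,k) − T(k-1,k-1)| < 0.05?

k = 2

|T(1,1) − T(0,0)| = 0.45625492 ≥ 0.05
|T(2,2) − T(1,1)| = 0.01184954 < 0.05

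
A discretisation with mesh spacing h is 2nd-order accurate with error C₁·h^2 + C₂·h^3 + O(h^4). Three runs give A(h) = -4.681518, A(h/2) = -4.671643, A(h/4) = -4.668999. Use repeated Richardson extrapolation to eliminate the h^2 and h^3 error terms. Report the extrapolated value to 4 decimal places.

-4.6681

First eliminate the h^2 term (factor 2^2 = 4):
  B₁ = (4·(-4.671643) − (-4.681518))/3 = -4.668351
  B₂ = (4·(-4.668999) − (-4.671643))/3 = -4.668118
Then eliminate the h^3 term (factor 2^3 = 8):
  (8·(-4.668118) − (-4.668351))/7 = -4.668085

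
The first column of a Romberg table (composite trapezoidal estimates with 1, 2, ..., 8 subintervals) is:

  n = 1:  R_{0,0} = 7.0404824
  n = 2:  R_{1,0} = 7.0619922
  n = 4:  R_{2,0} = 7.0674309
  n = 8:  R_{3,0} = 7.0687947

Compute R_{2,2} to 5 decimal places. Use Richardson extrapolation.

7.06925

Richardson extrapolation on the trapezoidal column (denominator 4−1=3):
R_{1,1} = (4·7.0619922 − 7.0404824) / 3 = 7.0691621
R_{2,1} = 7.0674309 + (7.0674309 − 7.0619922)/3 = 7.0692438
R_{2,2} = (16·7.0692438 − 7.0691621) / 15 = 7.0692492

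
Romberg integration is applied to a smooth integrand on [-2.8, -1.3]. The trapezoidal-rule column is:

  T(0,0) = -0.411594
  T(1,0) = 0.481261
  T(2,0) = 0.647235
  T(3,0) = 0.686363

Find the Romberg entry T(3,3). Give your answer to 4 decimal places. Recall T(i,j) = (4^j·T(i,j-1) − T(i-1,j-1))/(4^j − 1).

0.6992

Richardson extrapolation on the trapezoidal column (denominator 4−1=3):
T(1,1) = 0.481261 + (0.481261 − (-0.411594))/3 = 0.778879
T(2,1) = (4·0.647235 − 0.481261) / 3 = 0.702560
T(3,1) = (4·0.686363 − 0.647235) / 3 = 0.699406
T(2,2) = (16·0.702560 − 0.778879) / 15 = 0.697472
T(3,2) = (16·0.699406 − 0.702560) / 15 = 0.699196
T(3,3) = (64·0.699196 − 0.697472) / 63 = 0.699223
(Column j=1 coincides with Simpson's rule on the same nodes.)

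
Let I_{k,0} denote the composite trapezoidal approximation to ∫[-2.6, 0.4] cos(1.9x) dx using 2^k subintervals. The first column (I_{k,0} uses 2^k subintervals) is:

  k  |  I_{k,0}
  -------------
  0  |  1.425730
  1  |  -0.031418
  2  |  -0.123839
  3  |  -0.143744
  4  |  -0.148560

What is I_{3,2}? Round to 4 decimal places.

I_{2,1} = -0.123839 + (-0.123839 − (-0.031418))/3 = -0.154646
I_{3,1} = -0.143744 + (-0.143744 − (-0.123839))/3 = -0.150379
I_{3,2} = (16·(-0.150379) − (-0.154646)) / 15 = -0.150095

-0.1501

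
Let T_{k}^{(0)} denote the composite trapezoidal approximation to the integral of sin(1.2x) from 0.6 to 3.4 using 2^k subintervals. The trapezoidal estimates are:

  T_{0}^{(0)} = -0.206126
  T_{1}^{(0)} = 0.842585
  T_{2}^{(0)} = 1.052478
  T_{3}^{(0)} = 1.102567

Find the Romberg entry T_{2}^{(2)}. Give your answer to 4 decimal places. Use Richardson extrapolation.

T_{1}^{(1)} = 0.842585 + (0.842585 − (-0.206126))/3 = 1.192155
T_{2}^{(1)} = (4·1.052478 − 0.842585) / 3 = 1.122442
T_{2}^{(2)} = (16·1.122442 − 1.192155) / 15 = 1.117794
(Column j=1 coincides with Simpson's rule on the same nodes.)

1.1178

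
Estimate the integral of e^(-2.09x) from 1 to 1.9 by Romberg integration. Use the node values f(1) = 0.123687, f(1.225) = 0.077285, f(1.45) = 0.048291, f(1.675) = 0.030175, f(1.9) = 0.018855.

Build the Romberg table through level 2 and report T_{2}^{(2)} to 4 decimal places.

0.0502

T_{0}^{(0)} (trapezoid, 1 panel, h=0.9000): 0.064144
T_{1}^{(0)} (trapezoid, 2 panels, h=0.4500): 0.053803
T_{2}^{(0)} (trapezoid, 4 panels, h=0.2250): 0.051080
T_{1}^{(1)} = 0.053803 + (0.053803 − 0.064144)/3 = 0.050356
T_{2}^{(1)} = 0.051080 + (0.051080 − 0.053803)/3 = 0.050172
T_{2}^{(2)} = 0.050172 + (0.050172 − 0.050356)/15 = 0.050160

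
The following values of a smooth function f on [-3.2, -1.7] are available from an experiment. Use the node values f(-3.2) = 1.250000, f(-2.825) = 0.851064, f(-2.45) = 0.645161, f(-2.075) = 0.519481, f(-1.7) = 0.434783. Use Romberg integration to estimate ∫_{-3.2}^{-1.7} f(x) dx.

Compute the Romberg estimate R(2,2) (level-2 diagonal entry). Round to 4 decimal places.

R(0,0) (trapezoid, 1 panel, h=1.5000): 1.263587
R(1,0) (trapezoid, 2 panels, h=0.7500): 1.115664
R(2,0) (trapezoid, 4 panels, h=0.3750): 1.071787
R(1,1) = 1.115664 + (1.115664 − 1.263587)/3 = 1.066356
R(2,1) = 1.071787 + (1.071787 − 1.115664)/3 = 1.057161
R(2,2) = 1.057161 + (1.057161 − 1.066356)/15 = 1.056548

1.0565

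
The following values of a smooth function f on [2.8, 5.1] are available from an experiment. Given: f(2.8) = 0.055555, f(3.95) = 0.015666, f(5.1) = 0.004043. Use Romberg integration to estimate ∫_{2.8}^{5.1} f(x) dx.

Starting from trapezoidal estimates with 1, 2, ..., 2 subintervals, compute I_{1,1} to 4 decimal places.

0.0469

I_{0,0} (trapezoid, 1 panel, h=2.3000): 0.068538
I_{1,0} (trapezoid, 2 panels, h=1.1500): 0.052285
I_{1,1} = 0.052285 + (0.052285 − 0.068538)/3 = 0.046867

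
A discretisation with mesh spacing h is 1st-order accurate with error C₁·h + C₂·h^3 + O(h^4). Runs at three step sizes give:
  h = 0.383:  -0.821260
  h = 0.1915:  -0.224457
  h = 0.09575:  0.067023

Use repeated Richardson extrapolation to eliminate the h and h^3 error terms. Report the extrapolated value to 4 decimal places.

0.3565

First eliminate the h term (factor 2^1 = 2):
  B₁ = (2·(-0.224457) − (-0.821260))/1 = 0.372346
  B₂ = (2·0.067023 − (-0.224457))/1 = 0.358503
Then eliminate the h^3 term (factor 2^3 = 8):
  (8·0.358503 − 0.372346)/7 = 0.356525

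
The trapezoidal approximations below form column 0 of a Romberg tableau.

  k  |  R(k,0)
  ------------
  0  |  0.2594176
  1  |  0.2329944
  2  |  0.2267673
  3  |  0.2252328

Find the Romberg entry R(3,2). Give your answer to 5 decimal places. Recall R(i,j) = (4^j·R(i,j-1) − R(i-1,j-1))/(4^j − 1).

0.22472

R(2,1) = 0.2267673 + (0.2267673 − 0.2329944)/3 = 0.2246916
R(3,1) = (4·0.2252328 − 0.2267673) / 3 = 0.2247213
R(3,2) = 0.2247213 + (0.2247213 − 0.2246916)/15 = 0.2247233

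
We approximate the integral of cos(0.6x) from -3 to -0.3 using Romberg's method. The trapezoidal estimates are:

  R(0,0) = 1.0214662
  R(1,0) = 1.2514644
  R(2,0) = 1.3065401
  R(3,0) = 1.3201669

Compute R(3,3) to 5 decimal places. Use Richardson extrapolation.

Richardson extrapolation on the trapezoidal column (denominator 4−1=3):
R(1,1) = 1.2514644 + (1.2514644 − 1.0214662)/3 = 1.3281305
R(2,1) = 1.3065401 + (1.3065401 − 1.2514644)/3 = 1.3248987
R(3,1) = 1.3201669 + (1.3201669 − 1.3065401)/3 = 1.3247092
R(2,2) = (16·1.3248987 − 1.3281305) / 15 = 1.3246832
R(3,2) = 1.3247092 + (1.3247092 − 1.3248987)/15 = 1.3246966
R(3,3) = (64·1.3246966 − 1.3246832) / 63 = 1.3246968

1.32470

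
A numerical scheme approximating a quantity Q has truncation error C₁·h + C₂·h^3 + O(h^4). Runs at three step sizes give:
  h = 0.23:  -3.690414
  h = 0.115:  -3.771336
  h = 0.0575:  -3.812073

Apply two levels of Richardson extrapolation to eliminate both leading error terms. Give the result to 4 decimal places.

-3.8529

First eliminate the h term (factor 2^1 = 2):
  B₁ = (2·(-3.771336) − (-3.690414))/1 = -3.852258
  B₂ = (2·(-3.812073) − (-3.771336))/1 = -3.852810
Then eliminate the h^3 term (factor 2^3 = 8):
  (8·(-3.852810) − (-3.852258))/7 = -3.852889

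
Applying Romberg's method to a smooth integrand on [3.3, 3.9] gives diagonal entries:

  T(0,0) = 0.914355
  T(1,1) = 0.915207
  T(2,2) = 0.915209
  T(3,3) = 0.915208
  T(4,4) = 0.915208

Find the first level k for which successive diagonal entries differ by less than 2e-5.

k = 2

|T(1,1) − T(0,0)| = 0.000852 ≥ 2e-5
|T(2,2) − T(1,1)| = 0.000002 < 2e-5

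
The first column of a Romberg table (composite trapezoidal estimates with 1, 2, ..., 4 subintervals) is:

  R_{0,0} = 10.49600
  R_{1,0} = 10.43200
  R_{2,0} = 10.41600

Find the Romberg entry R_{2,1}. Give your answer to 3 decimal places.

Richardson extrapolation on the trapezoidal column (denominator 4−1=3):
R_{2,1} = (4·10.41600 − 10.43200) / 3 = 10.41067

10.411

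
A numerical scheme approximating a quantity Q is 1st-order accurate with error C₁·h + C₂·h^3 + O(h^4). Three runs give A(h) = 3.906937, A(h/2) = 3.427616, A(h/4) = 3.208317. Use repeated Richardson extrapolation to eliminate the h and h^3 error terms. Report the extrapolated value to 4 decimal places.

2.9948

First eliminate the h term (factor 2^1 = 2):
  B₁ = (2·3.427616 − 3.906937)/1 = 2.948295
  B₂ = (2·3.208317 − 3.427616)/1 = 2.989018
Then eliminate the h^3 term (factor 2^3 = 8):
  (8·2.989018 − 2.948295)/7 = 2.994836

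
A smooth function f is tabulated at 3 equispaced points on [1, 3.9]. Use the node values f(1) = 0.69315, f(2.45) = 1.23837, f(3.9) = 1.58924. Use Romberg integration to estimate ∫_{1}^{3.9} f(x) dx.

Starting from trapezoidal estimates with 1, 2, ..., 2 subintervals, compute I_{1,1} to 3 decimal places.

3.497

I_{0,0} (trapezoid, 1 panel, h=2.9000): 3.30947
I_{1,0} (trapezoid, 2 panels, h=1.4500): 3.45037
I_{1,1} = 3.45037 + (3.45037 − 3.30947)/3 = 3.49734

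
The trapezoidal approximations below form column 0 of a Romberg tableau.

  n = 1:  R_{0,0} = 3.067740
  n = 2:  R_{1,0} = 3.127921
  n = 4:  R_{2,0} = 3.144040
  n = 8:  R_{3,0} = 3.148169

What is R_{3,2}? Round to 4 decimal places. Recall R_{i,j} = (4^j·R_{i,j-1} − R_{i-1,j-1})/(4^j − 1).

3.1496

R_{2,1} = 3.144040 + (3.144040 − 3.127921)/3 = 3.149413
R_{3,1} = 3.148169 + (3.148169 − 3.144040)/3 = 3.149545
R_{3,2} = 3.149545 + (3.149545 − 3.149413)/15 = 3.149554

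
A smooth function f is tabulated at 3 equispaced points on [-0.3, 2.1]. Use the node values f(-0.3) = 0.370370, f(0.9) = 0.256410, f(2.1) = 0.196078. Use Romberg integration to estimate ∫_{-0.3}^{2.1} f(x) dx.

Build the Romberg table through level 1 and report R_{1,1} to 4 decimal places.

0.6368

R_{0,0} (trapezoid, 1 panel, h=2.4000): 0.679738
R_{1,0} (trapezoid, 2 panels, h=1.2000): 0.647561
R_{1,1} = 0.647561 + (0.647561 − 0.679738)/3 = 0.636835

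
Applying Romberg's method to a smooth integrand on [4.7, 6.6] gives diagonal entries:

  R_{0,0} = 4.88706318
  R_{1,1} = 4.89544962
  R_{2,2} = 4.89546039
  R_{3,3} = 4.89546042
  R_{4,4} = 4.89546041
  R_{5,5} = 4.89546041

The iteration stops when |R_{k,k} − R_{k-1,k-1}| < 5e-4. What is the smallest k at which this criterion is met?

|R_{1,1} − R_{0,0}| = 0.00838644 ≥ 5e-4
|R_{2,2} − R_{1,1}| = 0.00001077 < 5e-4

k = 2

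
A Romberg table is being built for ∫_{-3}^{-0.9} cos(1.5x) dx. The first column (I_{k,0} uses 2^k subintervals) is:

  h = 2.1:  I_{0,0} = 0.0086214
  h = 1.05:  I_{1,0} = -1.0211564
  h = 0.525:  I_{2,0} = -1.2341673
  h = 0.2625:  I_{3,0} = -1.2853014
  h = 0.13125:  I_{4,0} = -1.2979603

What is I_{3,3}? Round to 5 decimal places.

Richardson extrapolation on the trapezoidal column (denominator 4−1=3):
I_{1,1} = -1.0211564 + (-1.0211564 − 0.0086214)/3 = -1.3644157
I_{2,1} = -1.2341673 + (-1.2341673 − (-1.0211564))/3 = -1.3051709
I_{3,1} = (4·(-1.2853014) − (-1.2341673)) / 3 = -1.3023461
I_{2,2} = -1.3051709 + (-1.3051709 − (-1.3644157))/15 = -1.3012212
I_{3,2} = -1.3023461 + (-1.3023461 − (-1.3051709))/15 = -1.3021578
I_{3,3} = -1.3021578 + (-1.3021578 − (-1.3012212))/63 = -1.3021727

-1.30217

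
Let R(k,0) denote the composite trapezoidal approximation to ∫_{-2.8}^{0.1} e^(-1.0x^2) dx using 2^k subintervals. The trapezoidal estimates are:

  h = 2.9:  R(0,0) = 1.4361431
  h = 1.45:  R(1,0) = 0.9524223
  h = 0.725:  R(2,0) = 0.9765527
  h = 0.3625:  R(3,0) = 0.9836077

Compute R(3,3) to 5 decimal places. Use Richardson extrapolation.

0.98587

Richardson extrapolation on the trapezoidal column (denominator 4−1=3):
R(1,1) = (4·0.9524223 − 1.4361431) / 3 = 0.7911820
R(2,1) = 0.9765527 + (0.9765527 − 0.9524223)/3 = 0.9845962
R(3,1) = 0.9836077 + (0.9836077 − 0.9765527)/3 = 0.9859594
R(2,2) = 0.9845962 + (0.9845962 − 0.7911820)/15 = 0.9974905
R(3,2) = (16·0.9859594 − 0.9845962) / 15 = 0.9860503
R(3,3) = (64·0.9860503 − 0.9974905) / 63 = 0.9858687
(Column j=1 coincides with Simpson's rule on the same nodes.)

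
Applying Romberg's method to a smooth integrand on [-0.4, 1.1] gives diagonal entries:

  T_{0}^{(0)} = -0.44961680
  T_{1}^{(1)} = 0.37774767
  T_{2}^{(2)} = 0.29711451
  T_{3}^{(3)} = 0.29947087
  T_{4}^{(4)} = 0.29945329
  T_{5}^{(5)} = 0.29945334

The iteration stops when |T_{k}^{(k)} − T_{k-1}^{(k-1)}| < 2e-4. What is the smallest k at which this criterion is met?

|T_{1}^{(1)} − T_{0}^{(0)}| = 0.82736447 ≥ 2e-4
|T_{2}^{(2)} − T_{1}^{(1)}| = 0.08063316 ≥ 2e-4
|T_{3}^{(3)} − T_{2}^{(2)}| = 0.00235636 ≥ 2e-4
|T_{4}^{(4)} − T_{3}^{(3)}| = 0.00001758 < 2e-4

k = 4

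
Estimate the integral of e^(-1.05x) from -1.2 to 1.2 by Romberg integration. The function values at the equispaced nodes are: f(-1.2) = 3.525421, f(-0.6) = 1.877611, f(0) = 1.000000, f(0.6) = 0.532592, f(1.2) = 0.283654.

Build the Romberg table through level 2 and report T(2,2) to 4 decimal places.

T(0,0) (trapezoid, 1 panel, h=2.4000): 4.570890
T(1,0) (trapezoid, 2 panels, h=1.2000): 3.485445
T(2,0) (trapezoid, 4 panels, h=0.6000): 3.188844
T(1,1) = 3.485445 + (3.485445 − 4.570890)/3 = 3.123630
T(2,1) = 3.188844 + (3.188844 − 3.485445)/3 = 3.089977
T(2,2) = 3.089977 + (3.089977 − 3.123630)/15 = 3.087733

3.0877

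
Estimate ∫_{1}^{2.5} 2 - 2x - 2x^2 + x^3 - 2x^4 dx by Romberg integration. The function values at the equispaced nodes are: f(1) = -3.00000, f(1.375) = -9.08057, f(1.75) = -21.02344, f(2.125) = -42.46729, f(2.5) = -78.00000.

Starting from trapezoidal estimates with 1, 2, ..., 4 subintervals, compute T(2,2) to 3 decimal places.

-41.147

T(0,0) (trapezoid, 1 panel, h=1.5000): -60.75000
T(1,0) (trapezoid, 2 panels, h=0.7500): -46.14258
T(2,0) (trapezoid, 4 panels, h=0.3750): -42.40174
T(1,1) = -46.14258 + (-46.14258 − (-60.75000))/3 = -41.27344
T(2,1) = -42.40174 + (-42.40174 − (-46.14258))/3 = -41.15479
T(2,2) = -41.15479 + (-41.15479 − (-41.27344))/15 = -41.14688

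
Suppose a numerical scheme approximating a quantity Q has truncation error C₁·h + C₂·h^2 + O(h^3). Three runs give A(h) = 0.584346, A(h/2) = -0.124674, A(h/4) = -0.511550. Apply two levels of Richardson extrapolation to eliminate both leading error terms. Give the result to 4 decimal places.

-0.9200

First eliminate the h term (factor 2^1 = 2):
  B₁ = (2·(-0.124674) − 0.584346)/1 = -0.833694
  B₂ = (2·(-0.511550) − (-0.124674))/1 = -0.898426
Then eliminate the h^2 term (factor 2^2 = 4):
  (4·(-0.898426) − (-0.833694))/3 = -0.920003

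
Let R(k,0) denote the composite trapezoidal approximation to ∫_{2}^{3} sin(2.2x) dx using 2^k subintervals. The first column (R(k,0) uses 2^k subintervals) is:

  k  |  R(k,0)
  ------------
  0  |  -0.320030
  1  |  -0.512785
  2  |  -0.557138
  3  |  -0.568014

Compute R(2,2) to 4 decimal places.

-0.5716

Richardson extrapolation on the trapezoidal column (denominator 4−1=3):
R(1,1) = (4·(-0.512785) − (-0.320030)) / 3 = -0.577037
R(2,1) = -0.557138 + (-0.557138 − (-0.512785))/3 = -0.571922
R(2,2) = -0.571922 + (-0.571922 − (-0.577037))/15 = -0.571581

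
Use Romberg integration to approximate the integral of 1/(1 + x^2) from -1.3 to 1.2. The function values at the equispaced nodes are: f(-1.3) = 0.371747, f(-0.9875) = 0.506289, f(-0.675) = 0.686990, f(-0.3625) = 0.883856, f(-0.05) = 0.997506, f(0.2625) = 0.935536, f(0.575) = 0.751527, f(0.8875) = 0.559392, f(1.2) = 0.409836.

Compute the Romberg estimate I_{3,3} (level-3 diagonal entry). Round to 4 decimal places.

I_{0,0} (trapezoid, 1 panel, h=2.5000): 0.976979
I_{1,0} (trapezoid, 2 panels, h=1.2500): 1.735372
I_{2,0} (trapezoid, 4 panels, h=0.6250): 1.766759
I_{3,0} (trapezoid, 8 panels, h=0.3125): 1.784965
I_{1,1} = 1.735372 + (1.735372 − 0.976979)/3 = 1.988170
I_{2,1} = 1.766759 + (1.766759 − 1.735372)/3 = 1.777221
I_{3,1} = 1.784965 + (1.784965 − 1.766759)/3 = 1.791034
I_{2,2} = 1.777221 + (1.777221 − 1.988170)/15 = 1.763158
I_{3,2} = 1.791034 + (1.791034 − 1.777221)/15 = 1.791955
I_{3,3} = 1.791955 + (1.791955 − 1.763158)/63 = 1.792412

1.7924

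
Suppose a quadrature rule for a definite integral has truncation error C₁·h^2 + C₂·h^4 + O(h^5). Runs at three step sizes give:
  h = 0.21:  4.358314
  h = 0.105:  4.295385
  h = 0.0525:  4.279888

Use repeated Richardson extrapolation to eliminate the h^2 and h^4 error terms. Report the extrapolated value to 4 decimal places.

4.2747

First eliminate the h^2 term (factor 2^2 = 4):
  B₁ = (4·4.295385 − 4.358314)/3 = 4.274409
  B₂ = (4·4.279888 − 4.295385)/3 = 4.274722
Then eliminate the h^4 term (factor 2^4 = 16):
  (16·4.274722 − 4.274409)/15 = 4.274743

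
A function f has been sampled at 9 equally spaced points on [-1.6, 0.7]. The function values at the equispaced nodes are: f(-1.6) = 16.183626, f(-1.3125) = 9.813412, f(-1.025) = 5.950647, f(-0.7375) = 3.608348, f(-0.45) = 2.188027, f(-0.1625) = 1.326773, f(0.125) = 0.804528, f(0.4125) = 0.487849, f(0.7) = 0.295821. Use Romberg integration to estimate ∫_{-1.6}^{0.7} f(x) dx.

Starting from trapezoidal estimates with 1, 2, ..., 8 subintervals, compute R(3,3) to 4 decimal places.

9.1310

R(0,0) (trapezoid, 1 panel, h=2.3000): 18.951364
R(1,0) (trapezoid, 2 panels, h=1.1500): 11.991913
R(2,0) (trapezoid, 4 panels, h=0.5750): 9.880182
R(3,0) (trapezoid, 8 panels, h=0.2875): 9.320551
R(1,1) = 11.991913 + (11.991913 − 18.951364)/3 = 9.672096
R(2,1) = 9.880182 + (9.880182 − 11.991913)/3 = 9.176272
R(3,1) = 9.320551 + (9.320551 − 9.880182)/3 = 9.134007
R(2,2) = 9.176272 + (9.176272 − 9.672096)/15 = 9.143217
R(3,2) = 9.134007 + (9.134007 − 9.176272)/15 = 9.131189
R(3,3) = 9.131189 + (9.131189 − 9.143217)/63 = 9.130998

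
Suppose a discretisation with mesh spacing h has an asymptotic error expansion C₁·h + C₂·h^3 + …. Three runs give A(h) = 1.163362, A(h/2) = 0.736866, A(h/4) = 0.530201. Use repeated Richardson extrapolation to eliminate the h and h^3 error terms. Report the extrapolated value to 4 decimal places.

0.3254

First eliminate the h term (factor 2^1 = 2):
  B₁ = (2·0.736866 − 1.163362)/1 = 0.310370
  B₂ = (2·0.530201 − 0.736866)/1 = 0.323536
Then eliminate the h^3 term (factor 2^3 = 8):
  (8·0.323536 − 0.310370)/7 = 0.325417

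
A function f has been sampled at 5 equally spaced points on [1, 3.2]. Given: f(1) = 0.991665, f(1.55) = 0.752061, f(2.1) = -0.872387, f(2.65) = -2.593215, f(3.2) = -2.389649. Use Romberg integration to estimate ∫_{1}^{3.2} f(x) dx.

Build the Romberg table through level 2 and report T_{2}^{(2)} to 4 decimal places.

-1.9353

T_{0}^{(0)} (trapezoid, 1 panel, h=2.2000): -1.537782
T_{1}^{(0)} (trapezoid, 2 panels, h=1.1000): -1.728517
T_{2}^{(0)} (trapezoid, 4 panels, h=0.5500): -1.876893
T_{1}^{(1)} = -1.728517 + (-1.728517 − (-1.537782))/3 = -1.792095
T_{2}^{(1)} = -1.876893 + (-1.876893 − (-1.728517))/3 = -1.926352
T_{2}^{(2)} = -1.926352 + (-1.926352 − (-1.792095))/15 = -1.935302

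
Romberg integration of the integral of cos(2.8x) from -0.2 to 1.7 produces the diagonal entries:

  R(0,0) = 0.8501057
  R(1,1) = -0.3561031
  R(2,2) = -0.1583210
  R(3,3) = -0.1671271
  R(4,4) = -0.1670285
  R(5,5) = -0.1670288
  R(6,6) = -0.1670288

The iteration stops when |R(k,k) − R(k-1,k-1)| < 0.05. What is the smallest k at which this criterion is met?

|R(1,1) − R(0,0)| = 1.2062088 ≥ 0.05
|R(2,2) − R(1,1)| = 0.1977821 ≥ 0.05
|R(3,3) − R(2,2)| = 0.0088061 < 0.05

k = 3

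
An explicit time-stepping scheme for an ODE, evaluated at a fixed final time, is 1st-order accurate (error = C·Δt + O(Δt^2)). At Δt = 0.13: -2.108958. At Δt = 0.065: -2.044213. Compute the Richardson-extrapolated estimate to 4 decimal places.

-1.9795

The leading error scales as Δt; refining by a factor of 2 reduces it by 2^1 = 2.
Extrapolated value = (2·A(Δt/2) − A(Δt)) / (2 − 1)
= (2·(-2.044213) − (-2.108958)) / 1
= -1.979468 / 1 = -1.979468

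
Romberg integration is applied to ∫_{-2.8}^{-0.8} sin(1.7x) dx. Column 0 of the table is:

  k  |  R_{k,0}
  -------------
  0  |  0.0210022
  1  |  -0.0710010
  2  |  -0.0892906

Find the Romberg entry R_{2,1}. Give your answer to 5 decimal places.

Richardson extrapolation on the trapezoidal column (denominator 4−1=3):
R_{2,1} = -0.0892906 + (-0.0892906 − (-0.0710010))/3 = -0.0953871

-0.09539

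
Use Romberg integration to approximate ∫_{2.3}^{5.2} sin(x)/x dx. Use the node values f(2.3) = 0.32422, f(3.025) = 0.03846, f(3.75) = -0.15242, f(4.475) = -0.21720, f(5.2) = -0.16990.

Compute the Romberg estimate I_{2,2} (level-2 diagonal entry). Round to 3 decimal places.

I_{0,0} (trapezoid, 1 panel, h=2.9000): 0.22376
I_{1,0} (trapezoid, 2 panels, h=1.4500): -0.10913
I_{2,0} (trapezoid, 4 panels, h=0.7250): -0.18415
I_{1,1} = -0.10913 + (-0.10913 − 0.22376)/3 = -0.22009
I_{2,1} = -0.18415 + (-0.18415 − (-0.10913))/3 = -0.20916
I_{2,2} = -0.20916 + (-0.20916 − (-0.22009))/15 = -0.20843

-0.208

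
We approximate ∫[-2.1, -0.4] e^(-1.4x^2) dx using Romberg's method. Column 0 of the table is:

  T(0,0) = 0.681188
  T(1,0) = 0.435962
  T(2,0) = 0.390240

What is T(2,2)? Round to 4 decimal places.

T(1,1) = (4·0.435962 − 0.681188) / 3 = 0.354220
T(2,1) = 0.390240 + (0.390240 − 0.435962)/3 = 0.374999
T(2,2) = (16·0.374999 − 0.354220) / 15 = 0.376384

0.3764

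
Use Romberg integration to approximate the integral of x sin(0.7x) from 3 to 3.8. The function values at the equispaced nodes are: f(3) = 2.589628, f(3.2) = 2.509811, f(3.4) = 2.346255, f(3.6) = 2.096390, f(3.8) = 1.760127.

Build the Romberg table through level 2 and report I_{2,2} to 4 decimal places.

I_{0,0} (trapezoid, 1 panel, h=0.8000): 1.739902
I_{1,0} (trapezoid, 2 panels, h=0.4000): 1.808453
I_{2,0} (trapezoid, 4 panels, h=0.2000): 1.825467
I_{1,1} = 1.808453 + (1.808453 − 1.739902)/3 = 1.831303
I_{2,1} = 1.825467 + (1.825467 − 1.808453)/3 = 1.831138
I_{2,2} = 1.831138 + (1.831138 − 1.831303)/15 = 1.831127

1.8311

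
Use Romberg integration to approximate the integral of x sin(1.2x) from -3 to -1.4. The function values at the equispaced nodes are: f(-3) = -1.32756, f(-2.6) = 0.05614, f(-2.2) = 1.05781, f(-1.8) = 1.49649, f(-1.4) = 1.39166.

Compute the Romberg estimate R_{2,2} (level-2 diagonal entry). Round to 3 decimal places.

R_{0,0} (trapezoid, 1 panel, h=1.6000): 0.05128
R_{1,0} (trapezoid, 2 panels, h=0.8000): 0.87189
R_{2,0} (trapezoid, 4 panels, h=0.4000): 1.05700
R_{1,1} = 0.87189 + (0.87189 − 0.05128)/3 = 1.14543
R_{2,1} = 1.05700 + (1.05700 − 0.87189)/3 = 1.11870
R_{2,2} = 1.11870 + (1.11870 − 1.14543)/15 = 1.11692

1.117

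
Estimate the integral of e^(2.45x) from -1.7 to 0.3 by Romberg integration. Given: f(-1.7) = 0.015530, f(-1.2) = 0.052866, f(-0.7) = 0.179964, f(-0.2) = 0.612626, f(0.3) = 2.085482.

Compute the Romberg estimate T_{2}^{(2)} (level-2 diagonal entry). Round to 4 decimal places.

T_{0}^{(0)} (trapezoid, 1 panel, h=2.0000): 2.101012
T_{1}^{(0)} (trapezoid, 2 panels, h=1.0000): 1.230470
T_{2}^{(0)} (trapezoid, 4 panels, h=0.5000): 0.947981
T_{1}^{(1)} = 1.230470 + (1.230470 − 2.101012)/3 = 0.940289
T_{2}^{(1)} = 0.947981 + (0.947981 − 1.230470)/3 = 0.853818
T_{2}^{(2)} = 0.853818 + (0.853818 − 0.940289)/15 = 0.848053

0.8481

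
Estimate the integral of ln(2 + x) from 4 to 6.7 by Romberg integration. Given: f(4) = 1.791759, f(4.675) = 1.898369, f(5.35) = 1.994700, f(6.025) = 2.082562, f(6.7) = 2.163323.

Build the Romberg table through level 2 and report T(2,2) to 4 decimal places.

5.3704

T(0,0) (trapezoid, 1 panel, h=2.7000): 5.339361
T(1,0) (trapezoid, 2 panels, h=1.3500): 5.362525
T(2,0) (trapezoid, 4 panels, h=0.6750): 5.368391
T(1,1) = 5.362525 + (5.362525 − 5.339361)/3 = 5.370246
T(2,1) = 5.368391 + (5.368391 − 5.362525)/3 = 5.370346
T(2,2) = 5.370346 + (5.370346 − 5.370246)/15 = 5.370353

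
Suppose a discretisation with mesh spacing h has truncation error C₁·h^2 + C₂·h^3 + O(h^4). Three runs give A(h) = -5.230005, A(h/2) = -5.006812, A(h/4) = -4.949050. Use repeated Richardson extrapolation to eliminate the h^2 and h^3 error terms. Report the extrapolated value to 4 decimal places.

-4.9294

First eliminate the h^2 term (factor 2^2 = 4):
  B₁ = (4·(-5.006812) − (-5.230005))/3 = -4.932414
  B₂ = (4·(-4.949050) − (-5.006812))/3 = -4.929796
Then eliminate the h^3 term (factor 2^3 = 8):
  (8·(-4.929796) − (-4.932414))/7 = -4.929422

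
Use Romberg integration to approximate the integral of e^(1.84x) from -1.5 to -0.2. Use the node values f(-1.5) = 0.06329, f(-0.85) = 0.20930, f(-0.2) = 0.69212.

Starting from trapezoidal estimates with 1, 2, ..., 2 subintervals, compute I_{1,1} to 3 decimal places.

0.345

I_{0,0} (trapezoid, 1 panel, h=1.3000): 0.49102
I_{1,0} (trapezoid, 2 panels, h=0.6500): 0.38155
I_{1,1} = 0.38155 + (0.38155 − 0.49102)/3 = 0.34506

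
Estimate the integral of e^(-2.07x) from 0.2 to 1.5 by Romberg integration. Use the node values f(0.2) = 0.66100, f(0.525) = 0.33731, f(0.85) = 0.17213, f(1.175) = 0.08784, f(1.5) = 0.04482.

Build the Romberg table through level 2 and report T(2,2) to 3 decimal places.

0.298

T(0,0) (trapezoid, 1 panel, h=1.3000): 0.45878
T(1,0) (trapezoid, 2 panels, h=0.6500): 0.34128
T(2,0) (trapezoid, 4 panels, h=0.3250): 0.30881
T(1,1) = 0.34128 + (0.34128 − 0.45878)/3 = 0.30211
T(2,1) = 0.30881 + (0.30881 − 0.34128)/3 = 0.29799
T(2,2) = 0.29799 + (0.29799 − 0.30211)/15 = 0.29772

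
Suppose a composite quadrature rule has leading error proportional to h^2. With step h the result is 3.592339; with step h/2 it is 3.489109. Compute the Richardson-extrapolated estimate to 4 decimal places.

3.4547

The leading error scales as h^2; refining by a factor of 2 reduces it by 2^2 = 4.
Extrapolated value = (4·A(h/2) − A(h)) / (4 − 1)
= (4·3.489109 − 3.592339) / 3
= 10.364097 / 3 = 3.454699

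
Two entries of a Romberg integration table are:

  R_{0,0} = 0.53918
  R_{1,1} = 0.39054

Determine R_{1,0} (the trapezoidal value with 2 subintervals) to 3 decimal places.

0.428

From R_{1,1} = (4·R_{1,0} − R_{0,0})/3, solve for R_{1,0}:
4·R_{1,0} = 3·0.39054 + 0.53918 = 1.71080
R_{1,0} = 0.42770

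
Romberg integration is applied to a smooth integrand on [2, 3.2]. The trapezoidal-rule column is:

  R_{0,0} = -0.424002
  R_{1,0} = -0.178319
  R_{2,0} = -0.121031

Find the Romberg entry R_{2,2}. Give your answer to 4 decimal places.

-0.1023

R_{1,1} = -0.178319 + (-0.178319 − (-0.424002))/3 = -0.096425
R_{2,1} = -0.121031 + (-0.121031 − (-0.178319))/3 = -0.101935
R_{2,2} = (16·(-0.101935) − (-0.096425)) / 15 = -0.102302
(Column j=1 coincides with Simpson's rule on the same nodes.)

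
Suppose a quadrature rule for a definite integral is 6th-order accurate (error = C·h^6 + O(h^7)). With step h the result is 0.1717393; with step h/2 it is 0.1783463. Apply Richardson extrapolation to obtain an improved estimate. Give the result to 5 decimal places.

Extrapolated value = (64·A(h/2) − A(h)) / (64 − 1)
= (64·0.1783463 − 0.1717393) / 63
= 11.2424239 / 63 = 0.1784512

0.17845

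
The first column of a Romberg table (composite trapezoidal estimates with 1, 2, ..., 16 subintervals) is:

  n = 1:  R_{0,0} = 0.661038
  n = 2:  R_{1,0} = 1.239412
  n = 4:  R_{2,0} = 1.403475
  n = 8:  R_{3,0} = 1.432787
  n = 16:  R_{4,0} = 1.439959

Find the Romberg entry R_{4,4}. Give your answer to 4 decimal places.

1.4424

Richardson extrapolation on the trapezoidal column (denominator 4−1=3):
R_{1,1} = 1.239412 + (1.239412 − 0.661038)/3 = 1.432203
R_{2,1} = 1.403475 + (1.403475 − 1.239412)/3 = 1.458163
R_{3,1} = (4·1.432787 − 1.403475) / 3 = 1.442558
R_{4,1} = 1.439959 + (1.439959 − 1.432787)/3 = 1.442350
R_{2,2} = 1.458163 + (1.458163 − 1.432203)/15 = 1.459894
R_{3,2} = (16·1.442558 − 1.458163) / 15 = 1.441518
R_{4,2} = (16·1.442350 − 1.442558) / 15 = 1.442336
R_{3,3} = (64·1.441518 − 1.459894) / 63 = 1.441226
R_{4,3} = 1.442336 + (1.442336 − 1.441518)/63 = 1.442349
R_{4,4} = (256·1.442349 − 1.441226) / 255 = 1.442353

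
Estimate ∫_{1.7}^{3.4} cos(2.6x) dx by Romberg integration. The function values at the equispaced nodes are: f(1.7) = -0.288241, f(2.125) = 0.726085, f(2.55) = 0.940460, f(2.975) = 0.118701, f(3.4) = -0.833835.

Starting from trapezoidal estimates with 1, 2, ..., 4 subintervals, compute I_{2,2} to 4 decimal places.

0.5754

I_{0,0} (trapezoid, 1 panel, h=1.7000): -0.953765
I_{1,0} (trapezoid, 2 panels, h=0.8500): 0.322509
I_{2,0} (trapezoid, 4 panels, h=0.4250): 0.520288
I_{1,1} = 0.322509 + (0.322509 − (-0.953765))/3 = 0.747934
I_{2,1} = 0.520288 + (0.520288 − 0.322509)/3 = 0.586214
I_{2,2} = 0.586214 + (0.586214 − 0.747934)/15 = 0.575433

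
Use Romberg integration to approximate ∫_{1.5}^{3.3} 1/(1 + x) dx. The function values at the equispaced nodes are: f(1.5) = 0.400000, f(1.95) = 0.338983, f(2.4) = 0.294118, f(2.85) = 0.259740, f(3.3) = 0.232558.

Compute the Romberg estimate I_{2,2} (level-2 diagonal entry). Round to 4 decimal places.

I_{0,0} (trapezoid, 1 panel, h=1.8000): 0.569302
I_{1,0} (trapezoid, 2 panels, h=0.9000): 0.549357
I_{2,0} (trapezoid, 4 panels, h=0.4500): 0.544104
I_{1,1} = 0.549357 + (0.549357 − 0.569302)/3 = 0.542709
I_{2,1} = 0.544104 + (0.544104 − 0.549357)/3 = 0.542353
I_{2,2} = 0.542353 + (0.542353 − 0.542709)/15 = 0.542329

0.5423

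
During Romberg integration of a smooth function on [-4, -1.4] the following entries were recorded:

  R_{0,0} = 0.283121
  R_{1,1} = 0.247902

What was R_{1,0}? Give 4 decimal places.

0.2567

From R_{1,1} = (4·R_{1,0} − R_{0,0})/3, solve for R_{1,0}:
4·R_{1,0} = 3·0.247902 + 0.283121 = 1.026827
R_{1,0} = 0.256707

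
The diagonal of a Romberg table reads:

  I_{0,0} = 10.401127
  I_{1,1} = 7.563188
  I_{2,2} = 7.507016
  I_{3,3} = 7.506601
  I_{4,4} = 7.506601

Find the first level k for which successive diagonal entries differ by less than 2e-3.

k = 3

|I_{1,1} − I_{0,0}| = 2.837939 ≥ 2e-3
|I_{2,2} − I_{1,1}| = 0.056172 ≥ 2e-3
|I_{3,3} − I_{2,2}| = 0.000415 < 2e-3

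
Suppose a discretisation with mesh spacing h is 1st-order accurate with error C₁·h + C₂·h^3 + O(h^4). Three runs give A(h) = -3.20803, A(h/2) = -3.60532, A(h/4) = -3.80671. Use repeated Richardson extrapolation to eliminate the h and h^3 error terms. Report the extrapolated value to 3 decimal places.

First eliminate the h term (factor 2^1 = 2):
  B₁ = (2·(-3.60532) − (-3.20803))/1 = -4.00261
  B₂ = (2·(-3.80671) − (-3.60532))/1 = -4.00810
Then eliminate the h^3 term (factor 2^3 = 8):
  (8·(-4.00810) − (-4.00261))/7 = -4.00888

-4.009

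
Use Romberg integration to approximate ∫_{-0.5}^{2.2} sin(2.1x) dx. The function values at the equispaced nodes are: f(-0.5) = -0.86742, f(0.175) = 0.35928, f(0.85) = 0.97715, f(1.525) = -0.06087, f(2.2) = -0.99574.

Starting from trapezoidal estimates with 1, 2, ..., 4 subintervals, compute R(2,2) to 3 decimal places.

0.247

R(0,0) (trapezoid, 1 panel, h=2.7000): -2.51527
R(1,0) (trapezoid, 2 panels, h=1.3500): 0.06152
R(2,0) (trapezoid, 4 panels, h=0.6750): 0.23219
R(1,1) = 0.06152 + (0.06152 − (-2.51527))/3 = 0.92045
R(2,1) = 0.23219 + (0.23219 − 0.06152)/3 = 0.28908
R(2,2) = 0.28908 + (0.28908 − 0.92045)/15 = 0.24699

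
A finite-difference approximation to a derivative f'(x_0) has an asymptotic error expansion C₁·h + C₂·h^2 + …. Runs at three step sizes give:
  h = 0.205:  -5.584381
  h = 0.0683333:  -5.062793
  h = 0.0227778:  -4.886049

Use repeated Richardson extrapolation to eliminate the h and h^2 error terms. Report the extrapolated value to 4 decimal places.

-4.7971

First eliminate the h term (factor 3^1 = 3):
  B₁ = (3·(-5.062793) − (-5.584381))/2 = -4.801999
  B₂ = (3·(-4.886049) − (-5.062793))/2 = -4.797677
Then eliminate the h^2 term (factor 3^2 = 9):
  (9·(-4.797677) − (-4.801999))/8 = -4.797137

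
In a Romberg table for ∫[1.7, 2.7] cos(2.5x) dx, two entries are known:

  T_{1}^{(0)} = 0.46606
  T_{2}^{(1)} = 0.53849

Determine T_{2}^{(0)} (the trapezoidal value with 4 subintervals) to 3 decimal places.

0.520

From T_{2}^{(1)} = (4·T_{2}^{(0)} − T_{1}^{(0)})/3, solve for T_{2}^{(0)}:
4·T_{2}^{(0)} = 3·0.53849 + 0.46606 = 2.08153
T_{2}^{(0)} = 0.52038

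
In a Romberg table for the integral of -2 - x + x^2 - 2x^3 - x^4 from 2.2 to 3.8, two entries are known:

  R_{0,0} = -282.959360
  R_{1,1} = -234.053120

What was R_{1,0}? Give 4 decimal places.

-246.2797

From R_{1,1} = (4·R_{1,0} − R_{0,0})/3, solve for R_{1,0}:
4·R_{1,0} = 3·(-234.053120) + (-282.959360) = -985.118720
R_{1,0} = -246.279680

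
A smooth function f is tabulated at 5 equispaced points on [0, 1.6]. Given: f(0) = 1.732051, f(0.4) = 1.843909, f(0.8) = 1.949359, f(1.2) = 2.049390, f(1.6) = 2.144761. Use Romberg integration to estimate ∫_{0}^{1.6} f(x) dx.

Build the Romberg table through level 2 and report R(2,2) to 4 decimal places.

3.1132

R(0,0) (trapezoid, 1 panel, h=1.6000): 3.101450
R(1,0) (trapezoid, 2 panels, h=0.8000): 3.110212
R(2,0) (trapezoid, 4 panels, h=0.4000): 3.112426
R(1,1) = 3.110212 + (3.110212 − 3.101450)/3 = 3.113133
R(2,1) = 3.112426 + (3.112426 − 3.110212)/3 = 3.113164
R(2,2) = 3.113164 + (3.113164 − 3.113133)/15 = 3.113166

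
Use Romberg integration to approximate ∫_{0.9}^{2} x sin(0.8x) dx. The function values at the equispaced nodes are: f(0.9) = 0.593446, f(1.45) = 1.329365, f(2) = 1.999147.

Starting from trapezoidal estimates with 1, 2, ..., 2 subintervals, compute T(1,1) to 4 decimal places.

1.4502

T(0,0) (trapezoid, 1 panel, h=1.1000): 1.425926
T(1,0) (trapezoid, 2 panels, h=0.5500): 1.444114
T(1,1) = 1.444114 + (1.444114 − 1.425926)/3 = 1.450177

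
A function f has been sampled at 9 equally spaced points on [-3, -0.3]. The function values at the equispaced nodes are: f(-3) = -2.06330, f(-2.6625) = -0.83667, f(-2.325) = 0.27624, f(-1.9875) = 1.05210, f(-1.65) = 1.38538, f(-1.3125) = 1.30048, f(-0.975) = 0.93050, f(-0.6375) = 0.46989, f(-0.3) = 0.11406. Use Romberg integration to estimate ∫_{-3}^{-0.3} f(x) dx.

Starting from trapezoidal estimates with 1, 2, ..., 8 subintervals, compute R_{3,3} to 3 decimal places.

1.257

R_{0,0} (trapezoid, 1 panel, h=2.7000): -2.63147
R_{1,0} (trapezoid, 2 panels, h=1.3500): 0.55453
R_{2,0} (trapezoid, 4 panels, h=0.6750): 1.09181
R_{3,0} (trapezoid, 8 panels, h=0.3375): 1.21611
R_{1,1} = 0.55453 + (0.55453 − (-2.63147))/3 = 1.61653
R_{2,1} = 1.09181 + (1.09181 − 0.55453)/3 = 1.27090
R_{3,1} = 1.21611 + (1.21611 − 1.09181)/3 = 1.25754
R_{2,2} = 1.27090 + (1.27090 − 1.61653)/15 = 1.24786
R_{3,2} = 1.25754 + (1.25754 − 1.27090)/15 = 1.25665
R_{3,3} = 1.25665 + (1.25665 − 1.24786)/63 = 1.25679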